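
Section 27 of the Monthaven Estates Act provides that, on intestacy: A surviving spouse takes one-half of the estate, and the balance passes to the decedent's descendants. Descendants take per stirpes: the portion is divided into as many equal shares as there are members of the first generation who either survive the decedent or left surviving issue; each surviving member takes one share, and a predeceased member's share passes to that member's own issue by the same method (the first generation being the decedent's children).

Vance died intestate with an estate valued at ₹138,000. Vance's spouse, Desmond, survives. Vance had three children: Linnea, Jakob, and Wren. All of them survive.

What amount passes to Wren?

Desmond takes one-half of ₹138,000 = ₹69,000. The remaining ₹69,000 passes to the descendants.
The descendants' portion (₹69,000) is divided into 3 shares of ₹23,000: Linnea, Jakob, and Wren each take ₹23,000.

Wren receives ₹23,000.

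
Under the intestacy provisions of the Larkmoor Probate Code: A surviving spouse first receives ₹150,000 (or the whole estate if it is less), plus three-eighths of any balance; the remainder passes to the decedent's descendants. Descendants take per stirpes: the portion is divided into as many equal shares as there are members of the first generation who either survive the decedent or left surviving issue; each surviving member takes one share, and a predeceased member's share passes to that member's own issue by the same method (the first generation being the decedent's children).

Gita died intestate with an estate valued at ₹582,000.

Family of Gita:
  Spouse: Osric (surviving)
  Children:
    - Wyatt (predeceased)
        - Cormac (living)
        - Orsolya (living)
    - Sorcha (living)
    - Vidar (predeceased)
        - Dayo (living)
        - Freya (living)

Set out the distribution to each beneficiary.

Osric: ₹312,000; Cormac: ₹45,000; Orsolya: ₹45,000; Sorcha: ₹90,000; Dayo: ₹45,000; Freya: ₹45,000

Osric first takes ₹150,000, leaving a balance of ₹432,000. Osric then takes three-eighths of the balance (₹162,000), for a total of ₹312,000. The remaining ₹270,000 passes to the descendants.
The descendants' portion (₹270,000) is divided into 3 shares of ₹90,000: Sorcha takes ₹90,000; Wyatt's ₹90,000 share passes to Wyatt's issue; Vidar's ₹90,000 share passes to Vidar's issue.
Wyatt's share (₹90,000) is divided into 2 shares of ₹45,000: Cormac and Orsolya each take ₹45,000.
Vidar's share (₹90,000) is divided into 2 shares of ₹45,000: Dayo and Freya each take ₹45,000.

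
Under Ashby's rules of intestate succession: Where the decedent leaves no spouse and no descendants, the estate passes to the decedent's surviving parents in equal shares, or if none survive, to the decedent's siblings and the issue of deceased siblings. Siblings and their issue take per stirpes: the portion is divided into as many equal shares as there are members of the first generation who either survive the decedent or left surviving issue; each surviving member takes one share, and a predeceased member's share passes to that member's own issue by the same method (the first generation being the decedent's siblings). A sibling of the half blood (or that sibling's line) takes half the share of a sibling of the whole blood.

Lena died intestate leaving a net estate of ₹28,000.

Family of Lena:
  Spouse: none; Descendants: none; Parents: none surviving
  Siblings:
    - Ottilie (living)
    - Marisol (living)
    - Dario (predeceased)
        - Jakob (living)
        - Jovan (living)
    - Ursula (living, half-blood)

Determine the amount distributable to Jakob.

Jakob receives ₹4,000.

The entire ₹28,000 passes to the siblings and their issue.
Counting each half-blood sibling's line as half a unit, there are 7/2 units in ₹28,000, so one unit is ₹8,000. Whole-blood lines (Ottilie, Marisol, and Dario) take ₹8,000 each; half-blood lines (Ursula) take ₹4,000 each.
Dario's share (₹8,000) is divided into 2 shares of ₹4,000: Jakob and Jovan each take ₹4,000.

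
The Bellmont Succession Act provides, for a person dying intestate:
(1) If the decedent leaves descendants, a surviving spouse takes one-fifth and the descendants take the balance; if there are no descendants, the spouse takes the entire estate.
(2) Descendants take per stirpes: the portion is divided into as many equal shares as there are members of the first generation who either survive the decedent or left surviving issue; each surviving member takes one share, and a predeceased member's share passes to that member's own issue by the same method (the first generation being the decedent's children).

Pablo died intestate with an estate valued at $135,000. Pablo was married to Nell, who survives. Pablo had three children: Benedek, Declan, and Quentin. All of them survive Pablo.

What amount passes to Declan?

Declan receives $36,000.

Nell takes one-fifth of $135,000 = $27,000. The remaining $108,000 passes to the descendants.
The descendants' portion ($108,000) is divided into 3 shares of $36,000: Benedek, Declan, and Quentin each take $36,000.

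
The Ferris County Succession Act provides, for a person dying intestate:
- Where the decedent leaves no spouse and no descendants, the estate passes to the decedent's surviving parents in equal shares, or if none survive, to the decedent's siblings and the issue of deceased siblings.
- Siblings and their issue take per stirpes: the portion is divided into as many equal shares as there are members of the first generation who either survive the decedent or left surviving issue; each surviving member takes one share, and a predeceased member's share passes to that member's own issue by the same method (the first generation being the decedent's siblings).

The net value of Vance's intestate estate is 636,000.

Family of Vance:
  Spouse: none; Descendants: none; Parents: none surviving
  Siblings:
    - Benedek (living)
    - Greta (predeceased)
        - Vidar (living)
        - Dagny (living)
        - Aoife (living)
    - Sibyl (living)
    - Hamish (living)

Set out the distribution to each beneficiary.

Benedek: 159,000; Vidar: 53,000; Dagny: 53,000; Aoife: 53,000; Sibyl: 159,000; Hamish: 159,000

The entire 636,000 passes to the siblings and their issue.
That amount (636,000) is divided into 4 shares of 159,000: Benedek, Sibyl, and Hamish each take 159,000; Greta's 159,000 share passes to Greta's issue.
Greta's share (159,000) is divided into 3 shares of 53,000: Vidar, Dagny, and Aoife each take 53,000.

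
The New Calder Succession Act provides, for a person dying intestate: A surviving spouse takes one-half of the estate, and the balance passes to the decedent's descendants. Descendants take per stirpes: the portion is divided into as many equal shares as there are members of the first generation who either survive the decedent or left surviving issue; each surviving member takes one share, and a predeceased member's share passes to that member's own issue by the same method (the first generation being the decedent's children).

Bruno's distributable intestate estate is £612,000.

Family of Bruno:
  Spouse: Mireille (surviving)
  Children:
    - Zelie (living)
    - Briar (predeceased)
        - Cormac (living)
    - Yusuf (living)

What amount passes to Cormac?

Cormac receives £102,000.

Mireille takes one-half of £612,000 = £306,000. The remaining £306,000 passes to the descendants.
The descendants' portion (£306,000) is divided into 3 shares of £102,000: Zelie and Yusuf each take £102,000; Briar's £102,000 share passes to Briar's issue.
Briar's share (£102,000) passes entirely to Cormac.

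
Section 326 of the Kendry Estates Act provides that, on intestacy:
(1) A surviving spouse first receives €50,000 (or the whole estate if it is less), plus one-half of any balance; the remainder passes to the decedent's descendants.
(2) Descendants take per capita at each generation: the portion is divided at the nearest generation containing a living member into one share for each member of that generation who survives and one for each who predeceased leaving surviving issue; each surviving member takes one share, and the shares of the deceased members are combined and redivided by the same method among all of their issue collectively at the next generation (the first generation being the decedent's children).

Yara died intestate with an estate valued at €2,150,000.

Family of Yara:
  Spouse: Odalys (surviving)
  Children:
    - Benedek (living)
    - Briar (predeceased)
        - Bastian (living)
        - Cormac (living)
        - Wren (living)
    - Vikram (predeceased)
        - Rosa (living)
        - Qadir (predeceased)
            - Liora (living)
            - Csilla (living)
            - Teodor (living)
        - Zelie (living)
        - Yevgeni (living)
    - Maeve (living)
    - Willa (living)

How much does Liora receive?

Odalys first takes €50,000, leaving a balance of €2,100,000. Odalys then takes one-half of the balance (€1,050,000), for a total of €1,100,000. The remaining €1,050,000 passes to the descendants.
The descendants' portion (€1,050,000) is divided at the children's generation into 5 shares of €210,000. Benedek, Maeve, and Willa each take €210,000. The 2 shares of the deceased (Briar and Vikram) are combined into a pool of €420,000.
That pool (€420,000) is divided at the grandchildren's generation into 7 shares of €60,000. Bastian, Cormac, Wren, Rosa, Zelie, and Yevgeni each take €60,000. The remaining share for the deceased Qadir (€60,000) is carried to the next generation.
That pool (€60,000) is divided at the great-grandchildren's generation equally among Liora, Csilla, and Teodor: €20,000 each.

Liora receives €20,000.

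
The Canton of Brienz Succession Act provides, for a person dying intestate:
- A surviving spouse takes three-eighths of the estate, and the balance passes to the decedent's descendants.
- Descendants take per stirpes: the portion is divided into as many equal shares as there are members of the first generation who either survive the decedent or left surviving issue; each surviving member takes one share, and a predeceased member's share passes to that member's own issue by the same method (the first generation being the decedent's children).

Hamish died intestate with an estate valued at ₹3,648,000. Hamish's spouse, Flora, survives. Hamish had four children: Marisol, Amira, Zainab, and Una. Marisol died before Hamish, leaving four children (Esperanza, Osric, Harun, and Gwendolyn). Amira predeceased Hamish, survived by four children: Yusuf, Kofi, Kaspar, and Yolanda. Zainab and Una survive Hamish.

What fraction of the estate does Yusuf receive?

Flora takes three-eighths of ₹3,648,000 = ₹1,368,000. The remaining ₹2,280,000 passes to the descendants.
The descendants' portion (₹2,280,000) is divided into 4 shares of ₹570,000: Zainab and Una each take ₹570,000; Marisol's ₹570,000 share passes to Marisol's issue; Amira's ₹570,000 share passes to Amira's issue.
Marisol's share (₹570,000) is divided into 4 shares of ₹142,500: Esperanza, Osric, Harun, and Gwendolyn each take ₹142,500.
Amira's share (₹570,000) is divided into 4 shares of ₹142,500: Yusuf, Kofi, Kaspar, and Yolanda each take ₹142,500.

Yusuf receives 5/128 of the estate.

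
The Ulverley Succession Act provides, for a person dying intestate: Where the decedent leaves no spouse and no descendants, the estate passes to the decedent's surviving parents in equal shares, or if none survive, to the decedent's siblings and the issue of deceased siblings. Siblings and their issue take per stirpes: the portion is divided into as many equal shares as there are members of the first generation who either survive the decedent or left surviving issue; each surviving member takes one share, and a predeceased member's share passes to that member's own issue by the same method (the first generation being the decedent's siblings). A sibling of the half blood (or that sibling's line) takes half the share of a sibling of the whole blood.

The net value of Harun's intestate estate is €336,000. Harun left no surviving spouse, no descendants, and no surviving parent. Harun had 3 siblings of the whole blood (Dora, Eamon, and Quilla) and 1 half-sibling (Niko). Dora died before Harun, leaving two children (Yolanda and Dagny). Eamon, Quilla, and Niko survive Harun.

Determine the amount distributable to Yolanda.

The entire €336,000 passes to the siblings and their issue.
Counting each half-blood sibling's line as half a unit, there are 7/2 units in €336,000, so one unit is €96,000. Whole-blood lines (Dora, Eamon, and Quilla) take €96,000 each; half-blood lines (Niko) take €48,000 each.
Dora's share (€96,000) is divided into 2 shares of €48,000: Yolanda and Dagny each take €48,000.

Yolanda receives €48,000.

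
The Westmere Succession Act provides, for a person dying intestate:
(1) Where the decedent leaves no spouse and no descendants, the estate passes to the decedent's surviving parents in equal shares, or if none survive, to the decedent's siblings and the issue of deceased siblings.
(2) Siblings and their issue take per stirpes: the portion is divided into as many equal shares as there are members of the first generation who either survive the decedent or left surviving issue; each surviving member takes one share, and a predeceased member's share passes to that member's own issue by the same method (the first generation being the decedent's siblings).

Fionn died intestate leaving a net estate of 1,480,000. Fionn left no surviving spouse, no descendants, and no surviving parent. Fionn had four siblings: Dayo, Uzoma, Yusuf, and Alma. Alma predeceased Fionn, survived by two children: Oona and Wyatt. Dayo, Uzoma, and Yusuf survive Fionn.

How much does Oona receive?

The entire 1,480,000 passes to the siblings and their issue.
That amount (1,480,000) is divided into 4 shares of 370,000: Dayo, Uzoma, and Yusuf each take 370,000; Alma's 370,000 share passes to Alma's issue.
Alma's share (370,000) is divided into 2 shares of 185,000: Oona and Wyatt each take 185,000.

Oona receives 185,000.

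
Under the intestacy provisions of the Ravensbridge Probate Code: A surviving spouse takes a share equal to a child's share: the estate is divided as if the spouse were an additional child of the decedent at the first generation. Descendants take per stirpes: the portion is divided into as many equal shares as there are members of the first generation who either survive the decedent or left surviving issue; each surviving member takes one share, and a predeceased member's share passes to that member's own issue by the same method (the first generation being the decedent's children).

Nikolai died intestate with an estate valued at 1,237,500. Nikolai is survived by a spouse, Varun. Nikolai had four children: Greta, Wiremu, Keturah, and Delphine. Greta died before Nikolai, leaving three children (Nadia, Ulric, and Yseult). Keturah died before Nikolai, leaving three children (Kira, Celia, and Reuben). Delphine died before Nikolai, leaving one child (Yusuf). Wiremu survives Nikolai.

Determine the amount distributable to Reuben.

Reuben receives 82,500.

The spouse counts as an additional share at the children's level, so there are 5 primary shares of 247,500. Varun takes one such share (247,500).
The children's combined portion (990,000) is divided into 4 shares of 247,500: Wiremu takes 247,500; Greta's 247,500 share passes to Greta's issue; Keturah's 247,500 share passes to Keturah's issue; Delphine's 247,500 share passes to Delphine's issue.
Greta's share (247,500) is divided into 3 shares of 82,500: Nadia, Ulric, and Yseult each take 82,500.
Keturah's share (247,500) is divided into 3 shares of 82,500: Kira, Celia, and Reuben each take 82,500.
Delphine's share (247,500) passes entirely to Yusuf.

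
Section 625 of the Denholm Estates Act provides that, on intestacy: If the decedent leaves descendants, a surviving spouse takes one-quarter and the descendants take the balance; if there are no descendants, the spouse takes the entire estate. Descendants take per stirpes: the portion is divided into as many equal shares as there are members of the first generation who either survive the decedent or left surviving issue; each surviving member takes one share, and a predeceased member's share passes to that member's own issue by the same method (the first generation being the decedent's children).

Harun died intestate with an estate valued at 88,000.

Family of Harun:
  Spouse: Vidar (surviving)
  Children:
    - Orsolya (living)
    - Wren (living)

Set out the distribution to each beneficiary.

Vidar: 22,000; Orsolya: 33,000; Wren: 33,000

Vidar takes one-quarter of 88,000 = 22,000. The remaining 66,000 passes to the descendants.
The descendants' portion (66,000) is divided into 2 shares of 33,000: Orsolya and Wren each take 33,000.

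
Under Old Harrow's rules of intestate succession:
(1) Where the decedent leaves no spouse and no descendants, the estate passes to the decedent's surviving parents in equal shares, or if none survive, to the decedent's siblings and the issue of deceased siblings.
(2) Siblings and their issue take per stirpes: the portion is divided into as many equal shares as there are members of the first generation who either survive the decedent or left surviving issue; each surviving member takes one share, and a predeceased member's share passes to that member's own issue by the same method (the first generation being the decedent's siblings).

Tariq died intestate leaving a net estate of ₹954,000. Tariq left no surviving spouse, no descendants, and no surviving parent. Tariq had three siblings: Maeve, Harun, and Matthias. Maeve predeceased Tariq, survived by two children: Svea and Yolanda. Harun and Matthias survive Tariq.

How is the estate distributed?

The entire ₹954,000 passes to the siblings and their issue.
That amount (₹954,000) is divided into 3 shares of ₹318,000: Harun and Matthias each take ₹318,000; Maeve's ₹318,000 share passes to Maeve's issue.
Maeve's share (₹318,000) is divided into 2 shares of ₹159,000: Svea and Yolanda each take ₹159,000.

Svea: ₹159,000; Yolanda: ₹159,000; Harun: ₹318,000; Matthias: ₹318,000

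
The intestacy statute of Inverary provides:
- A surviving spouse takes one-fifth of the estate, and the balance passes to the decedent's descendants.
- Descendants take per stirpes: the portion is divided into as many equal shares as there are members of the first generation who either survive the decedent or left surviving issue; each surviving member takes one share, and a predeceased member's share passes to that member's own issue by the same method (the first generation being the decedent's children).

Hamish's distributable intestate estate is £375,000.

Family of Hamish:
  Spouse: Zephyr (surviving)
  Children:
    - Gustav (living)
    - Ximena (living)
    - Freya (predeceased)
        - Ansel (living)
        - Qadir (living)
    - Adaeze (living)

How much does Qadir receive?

Zephyr takes one-fifth of £375,000 = £75,000. The remaining £300,000 passes to the descendants.
The descendants' portion (£300,000) is divided into 4 shares of £75,000: Gustav, Ximena, and Adaeze each take £75,000; Freya's £75,000 share passes to Freya's issue.
Freya's share (£75,000) is divided into 2 shares of £37,500: Ansel and Qadir each take £37,500.

Qadir receives £37,500.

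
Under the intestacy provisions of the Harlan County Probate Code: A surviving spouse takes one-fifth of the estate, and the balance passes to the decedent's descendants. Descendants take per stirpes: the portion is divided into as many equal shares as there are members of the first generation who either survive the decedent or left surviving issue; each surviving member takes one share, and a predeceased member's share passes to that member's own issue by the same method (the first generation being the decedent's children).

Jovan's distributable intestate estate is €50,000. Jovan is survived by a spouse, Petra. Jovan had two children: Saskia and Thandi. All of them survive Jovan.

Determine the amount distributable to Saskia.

Saskia receives €20,000.

Petra takes one-fifth of €50,000 = €10,000. The remaining €40,000 passes to the descendants.
The descendants' portion (€40,000) is divided into 2 shares of €20,000: Saskia and Thandi each take €20,000.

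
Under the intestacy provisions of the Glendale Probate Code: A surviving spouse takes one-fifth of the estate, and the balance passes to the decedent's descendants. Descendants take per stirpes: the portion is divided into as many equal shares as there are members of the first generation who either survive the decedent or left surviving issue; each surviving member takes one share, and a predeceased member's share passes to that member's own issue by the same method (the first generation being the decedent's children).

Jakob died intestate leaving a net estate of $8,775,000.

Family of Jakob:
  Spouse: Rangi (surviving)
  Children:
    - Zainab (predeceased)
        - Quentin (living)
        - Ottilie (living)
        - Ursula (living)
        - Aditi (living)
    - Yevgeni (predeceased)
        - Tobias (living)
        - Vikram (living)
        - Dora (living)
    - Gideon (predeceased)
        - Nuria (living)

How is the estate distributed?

Rangi: $1,755,000; Quentin: $585,000; Ottilie: $585,000; Ursula: $585,000; Aditi: $585,000; Tobias: $780,000; Vikram: $780,000; Dora: $780,000; Nuria: $2,340,000

Rangi takes one-fifth of $8,775,000 = $1,755,000. The remaining $7,020,000 passes to the descendants.
The descendants' portion ($7,020,000) is divided into 3 shares of $2,340,000: Zainab's $2,340,000 share passes to Zainab's issue; Yevgeni's $2,340,000 share passes to Yevgeni's issue; Gideon's $2,340,000 share passes to Gideon's issue.
Zainab's share ($2,340,000) is divided into 4 shares of $585,000: Quentin, Ottilie, Ursula, and Aditi each take $585,000.
Yevgeni's share ($2,340,000) is divided into 3 shares of $780,000: Tobias, Vikram, and Dora each take $780,000.
Gideon's share ($2,340,000) passes entirely to Nuria.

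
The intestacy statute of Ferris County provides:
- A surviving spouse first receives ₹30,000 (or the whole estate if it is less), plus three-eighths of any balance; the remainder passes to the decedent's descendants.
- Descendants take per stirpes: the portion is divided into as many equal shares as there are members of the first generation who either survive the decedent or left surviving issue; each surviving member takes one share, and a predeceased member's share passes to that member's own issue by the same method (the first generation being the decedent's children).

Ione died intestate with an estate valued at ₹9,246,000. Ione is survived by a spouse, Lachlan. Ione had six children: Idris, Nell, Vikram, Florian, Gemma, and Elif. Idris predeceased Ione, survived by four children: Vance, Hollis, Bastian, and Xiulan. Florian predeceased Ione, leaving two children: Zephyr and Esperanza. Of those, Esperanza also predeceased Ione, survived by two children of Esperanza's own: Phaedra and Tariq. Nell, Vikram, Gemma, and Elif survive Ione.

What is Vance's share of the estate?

Lachlan first takes ₹30,000, leaving a balance of ₹9,216,000. Lachlan then takes three-eighths of the balance (₹3,456,000), for a total of ₹3,486,000. The remaining ₹5,760,000 passes to the descendants.
The descendants' portion (₹5,760,000) is divided into 6 shares of ₹960,000: Nell, Vikram, Gemma, and Elif each take ₹960,000; Idris's ₹960,000 share passes to Idris's issue; Florian's ₹960,000 share passes to Florian's issue.
Idris's share (₹960,000) is divided into 4 shares of ₹240,000: Vance, Hollis, Bastian, and Xiulan each take ₹240,000.
Florian's share (₹960,000) is divided into 2 shares of ₹480,000: Zephyr takes ₹480,000; Esperanza's ₹480,000 share passes to Esperanza's issue.
Esperanza's share (₹480,000) is divided into 2 shares of ₹240,000: Phaedra and Tariq each take ₹240,000.

Vance receives ₹240,000.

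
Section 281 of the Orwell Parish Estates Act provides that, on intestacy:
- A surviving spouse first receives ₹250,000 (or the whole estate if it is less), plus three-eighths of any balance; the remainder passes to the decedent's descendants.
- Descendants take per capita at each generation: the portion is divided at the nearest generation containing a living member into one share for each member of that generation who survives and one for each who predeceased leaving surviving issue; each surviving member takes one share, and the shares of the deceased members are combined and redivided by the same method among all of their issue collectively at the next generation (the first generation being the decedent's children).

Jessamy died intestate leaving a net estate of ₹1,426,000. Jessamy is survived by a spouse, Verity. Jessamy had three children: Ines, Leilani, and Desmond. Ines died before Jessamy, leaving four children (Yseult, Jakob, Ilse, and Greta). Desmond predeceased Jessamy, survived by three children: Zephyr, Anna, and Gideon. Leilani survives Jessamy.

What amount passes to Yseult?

Yseult receives ₹70,000.

Verity first takes ₹250,000, leaving a balance of ₹1,176,000. Verity then takes three-eighths of the balance (₹441,000), for a total of ₹691,000. The remaining ₹735,000 passes to the descendants.
The descendants' portion (₹735,000) is divided at the children's generation into 3 shares of ₹245,000. Leilani takes ₹245,000. The 2 shares of the deceased (Ines and Desmond) are combined into a pool of ₹490,000.
That pool (₹490,000) is divided at the grandchildren's generation equally among Yseult, Jakob, Ilse, Greta, Zephyr, Anna, and Gideon: ₹70,000 each.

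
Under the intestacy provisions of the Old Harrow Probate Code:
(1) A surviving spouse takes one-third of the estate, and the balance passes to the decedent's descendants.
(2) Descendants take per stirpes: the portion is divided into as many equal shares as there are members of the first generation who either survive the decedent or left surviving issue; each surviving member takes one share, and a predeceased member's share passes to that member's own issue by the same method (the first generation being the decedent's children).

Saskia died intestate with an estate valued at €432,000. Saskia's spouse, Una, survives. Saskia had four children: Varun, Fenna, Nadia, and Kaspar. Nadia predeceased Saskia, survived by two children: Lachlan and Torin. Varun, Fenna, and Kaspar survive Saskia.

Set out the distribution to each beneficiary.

Una: €144,000; Varun: €72,000; Fenna: €72,000; Lachlan: €36,000; Torin: €36,000; Kaspar: €72,000

Una takes one-third of €432,000 = €144,000. The remaining €288,000 passes to the descendants.
The descendants' portion (€288,000) is divided into 4 shares of €72,000: Varun, Fenna, and Kaspar each take €72,000; Nadia's €72,000 share passes to Nadia's issue.
Nadia's share (€72,000) is divided into 2 shares of €36,000: Lachlan and Torin each take €36,000.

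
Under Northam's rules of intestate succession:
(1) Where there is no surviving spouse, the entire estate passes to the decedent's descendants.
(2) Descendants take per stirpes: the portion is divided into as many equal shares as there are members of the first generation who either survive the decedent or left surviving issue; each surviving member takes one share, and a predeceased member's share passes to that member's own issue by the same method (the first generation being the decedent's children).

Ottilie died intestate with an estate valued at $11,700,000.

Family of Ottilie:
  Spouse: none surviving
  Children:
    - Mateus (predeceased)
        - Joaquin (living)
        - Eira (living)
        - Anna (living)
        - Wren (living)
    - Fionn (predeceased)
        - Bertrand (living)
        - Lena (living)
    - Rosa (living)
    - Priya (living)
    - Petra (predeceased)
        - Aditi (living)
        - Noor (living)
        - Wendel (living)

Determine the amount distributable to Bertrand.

Bertrand receives $1,170,000.

The entire $11,700,000 passes to the descendants.
That amount ($11,700,000) is divided into 5 shares of $2,340,000: Rosa and Priya each take $2,340,000; Mateus's $2,340,000 share passes to Mateus's issue; Fionn's $2,340,000 share passes to Fionn's issue; Petra's $2,340,000 share passes to Petra's issue.
Mateus's share ($2,340,000) is divided into 4 shares of $585,000: Joaquin, Eira, Anna, and Wren each take $585,000.
Fionn's share ($2,340,000) is divided into 2 shares of $1,170,000: Bertrand and Lena each take $1,170,000.
Petra's share ($2,340,000) is divided into 3 shares of $780,000: Aditi, Noor, and Wendel each take $780,000.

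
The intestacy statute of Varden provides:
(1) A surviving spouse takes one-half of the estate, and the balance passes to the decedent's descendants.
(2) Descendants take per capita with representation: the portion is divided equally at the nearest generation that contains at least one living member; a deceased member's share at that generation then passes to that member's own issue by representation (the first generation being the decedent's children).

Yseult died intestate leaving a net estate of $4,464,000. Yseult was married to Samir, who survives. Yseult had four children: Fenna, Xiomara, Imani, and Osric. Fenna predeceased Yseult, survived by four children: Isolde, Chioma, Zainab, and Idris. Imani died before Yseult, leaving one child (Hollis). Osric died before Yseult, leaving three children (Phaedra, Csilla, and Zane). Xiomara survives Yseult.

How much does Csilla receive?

Samir takes one-half of $4,464,000 = $2,232,000. The remaining $2,232,000 passes to the descendants.
The descendants' portion ($2,232,000) is divided into 4 shares of $558,000: Xiomara takes $558,000; Fenna's $558,000 share passes to Fenna's issue; Imani's $558,000 share passes to Imani's issue; Osric's $558,000 share passes to Osric's issue.
Fenna's share ($558,000) is divided into 4 shares of $139,500: Isolde, Chioma, Zainab, and Idris each take $139,500.
Imani's share ($558,000) passes entirely to Hollis.
Osric's share ($558,000) is divided into 3 shares of $186,000: Phaedra, Csilla, and Zane each take $186,000.

Csilla receives $186,000.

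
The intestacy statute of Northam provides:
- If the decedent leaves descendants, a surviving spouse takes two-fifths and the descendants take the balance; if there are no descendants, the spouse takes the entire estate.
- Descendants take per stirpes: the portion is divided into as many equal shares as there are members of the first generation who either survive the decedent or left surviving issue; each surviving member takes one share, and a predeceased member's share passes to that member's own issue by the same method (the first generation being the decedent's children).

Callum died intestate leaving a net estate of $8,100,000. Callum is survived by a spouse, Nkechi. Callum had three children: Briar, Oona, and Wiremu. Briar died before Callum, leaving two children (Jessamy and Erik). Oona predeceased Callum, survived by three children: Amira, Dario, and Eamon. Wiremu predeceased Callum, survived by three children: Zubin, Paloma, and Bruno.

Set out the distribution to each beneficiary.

Nkechi: $3,240,000; Jessamy: $810,000; Erik: $810,000; Amira: $540,000; Dario: $540,000; Eamon: $540,000; Zubin: $540,000; Paloma: $540,000; Bruno: $540,000

Nkechi takes two-fifths of $8,100,000 = $3,240,000. The remaining $4,860,000 passes to the descendants.
The descendants' portion ($4,860,000) is divided into 3 shares of $1,620,000: Briar's $1,620,000 share passes to Briar's issue; Oona's $1,620,000 share passes to Oona's issue; Wiremu's $1,620,000 share passes to Wiremu's issue.
Briar's share ($1,620,000) is divided into 2 shares of $810,000: Jessamy and Erik each take $810,000.
Oona's share ($1,620,000) is divided into 3 shares of $540,000: Amira, Dario, and Eamon each take $540,000.
Wiremu's share ($1,620,000) is divided into 3 shares of $540,000: Zubin, Paloma, and Bruno each take $540,000.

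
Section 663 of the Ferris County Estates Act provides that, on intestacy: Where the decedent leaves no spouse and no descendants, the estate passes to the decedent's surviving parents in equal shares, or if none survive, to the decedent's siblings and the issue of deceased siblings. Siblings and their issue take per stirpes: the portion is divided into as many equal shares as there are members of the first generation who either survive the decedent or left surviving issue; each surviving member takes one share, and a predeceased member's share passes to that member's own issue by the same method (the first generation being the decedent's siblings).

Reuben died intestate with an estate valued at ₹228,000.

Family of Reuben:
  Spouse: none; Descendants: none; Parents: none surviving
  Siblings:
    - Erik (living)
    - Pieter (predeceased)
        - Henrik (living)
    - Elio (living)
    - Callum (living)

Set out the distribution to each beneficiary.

Erik: ₹57,000; Henrik: ₹57,000; Elio: ₹57,000; Callum: ₹57,000

The entire ₹228,000 passes to the siblings and their issue.
That amount (₹228,000) is divided into 4 shares of ₹57,000: Erik, Elio, and Callum each take ₹57,000; Pieter's ₹57,000 share passes to Pieter's issue.
Pieter's share (₹57,000) passes entirely to Henrik.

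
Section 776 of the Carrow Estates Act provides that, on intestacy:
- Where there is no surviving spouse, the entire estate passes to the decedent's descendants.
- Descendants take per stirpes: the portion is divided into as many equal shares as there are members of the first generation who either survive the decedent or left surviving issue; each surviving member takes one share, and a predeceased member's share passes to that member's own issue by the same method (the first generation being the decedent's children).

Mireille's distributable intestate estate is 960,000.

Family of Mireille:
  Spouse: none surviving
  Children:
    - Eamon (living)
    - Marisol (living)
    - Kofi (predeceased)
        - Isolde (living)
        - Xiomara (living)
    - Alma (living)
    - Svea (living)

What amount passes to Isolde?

Isolde receives 96,000.

The entire 960,000 passes to the descendants.
That amount (960,000) is divided into 5 shares of 192,000: Eamon, Marisol, Alma, and Svea each take 192,000; Kofi's 192,000 share passes to Kofi's issue.
Kofi's share (192,000) is divided into 2 shares of 96,000: Isolde and Xiomara each take 96,000.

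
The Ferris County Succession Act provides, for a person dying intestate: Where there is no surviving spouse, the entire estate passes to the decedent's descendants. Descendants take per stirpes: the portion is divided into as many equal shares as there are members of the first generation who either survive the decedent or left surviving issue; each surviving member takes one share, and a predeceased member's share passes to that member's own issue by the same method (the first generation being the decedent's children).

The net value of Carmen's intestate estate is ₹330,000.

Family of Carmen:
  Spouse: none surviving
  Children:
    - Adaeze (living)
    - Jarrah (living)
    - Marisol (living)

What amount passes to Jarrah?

Jarrah receives ₹110,000.

The entire ₹330,000 passes to the descendants.
That amount (₹330,000) is divided into 3 shares of ₹110,000: Adaeze, Jarrah, and Marisol each take ₹110,000.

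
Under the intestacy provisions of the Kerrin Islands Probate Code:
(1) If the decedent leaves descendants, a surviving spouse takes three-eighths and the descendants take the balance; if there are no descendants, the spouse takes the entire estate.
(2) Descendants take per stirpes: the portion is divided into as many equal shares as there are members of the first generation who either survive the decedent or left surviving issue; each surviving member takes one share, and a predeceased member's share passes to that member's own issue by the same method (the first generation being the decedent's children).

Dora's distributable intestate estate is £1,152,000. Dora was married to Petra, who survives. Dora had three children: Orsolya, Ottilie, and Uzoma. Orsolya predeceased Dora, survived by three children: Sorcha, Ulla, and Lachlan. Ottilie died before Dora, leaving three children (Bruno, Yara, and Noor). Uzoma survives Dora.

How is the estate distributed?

Petra takes three-eighths of £1,152,000 = £432,000. The remaining £720,000 passes to the descendants.
The descendants' portion (£720,000) is divided into 3 shares of £240,000: Uzoma takes £240,000; Orsolya's £240,000 share passes to Orsolya's issue; Ottilie's £240,000 share passes to Ottilie's issue.
Orsolya's share (£240,000) is divided into 3 shares of £80,000: Sorcha, Ulla, and Lachlan each take £80,000.
Ottilie's share (£240,000) is divided into 3 shares of £80,000: Bruno, Yara, and Noor each take £80,000.

Petra: £432,000; Sorcha: £80,000; Ulla: £80,000; Lachlan: £80,000; Bruno: £80,000; Yara: £80,000; Noor: £80,000; Uzoma: £240,000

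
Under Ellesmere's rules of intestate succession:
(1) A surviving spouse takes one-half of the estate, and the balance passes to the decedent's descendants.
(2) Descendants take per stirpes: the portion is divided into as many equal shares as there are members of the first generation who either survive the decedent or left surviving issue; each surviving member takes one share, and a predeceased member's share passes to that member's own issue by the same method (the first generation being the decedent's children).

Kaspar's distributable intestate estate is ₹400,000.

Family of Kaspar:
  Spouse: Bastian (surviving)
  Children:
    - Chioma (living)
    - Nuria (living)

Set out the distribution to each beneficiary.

Bastian: ₹200,000; Chioma: ₹100,000; Nuria: ₹100,000

Bastian takes one-half of ₹400,000 = ₹200,000. The remaining ₹200,000 passes to the descendants.
The descendants' portion (₹200,000) is divided into 2 shares of ₹100,000: Chioma and Nuria each take ₹100,000.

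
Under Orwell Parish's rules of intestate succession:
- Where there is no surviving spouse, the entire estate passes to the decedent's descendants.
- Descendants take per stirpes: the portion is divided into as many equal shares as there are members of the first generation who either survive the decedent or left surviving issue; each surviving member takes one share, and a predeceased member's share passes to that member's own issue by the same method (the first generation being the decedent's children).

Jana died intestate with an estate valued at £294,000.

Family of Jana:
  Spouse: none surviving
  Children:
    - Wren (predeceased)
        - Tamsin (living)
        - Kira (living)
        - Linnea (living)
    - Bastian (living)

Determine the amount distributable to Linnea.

The entire £294,000 passes to the descendants.
That amount (£294,000) is divided into 2 shares of £147,000: Bastian takes £147,000; Wren's £147,000 share passes to Wren's issue.
Wren's share (£147,000) is divided into 3 shares of £49,000: Tamsin, Kira, and Linnea each take £49,000.

Linnea receives £49,000.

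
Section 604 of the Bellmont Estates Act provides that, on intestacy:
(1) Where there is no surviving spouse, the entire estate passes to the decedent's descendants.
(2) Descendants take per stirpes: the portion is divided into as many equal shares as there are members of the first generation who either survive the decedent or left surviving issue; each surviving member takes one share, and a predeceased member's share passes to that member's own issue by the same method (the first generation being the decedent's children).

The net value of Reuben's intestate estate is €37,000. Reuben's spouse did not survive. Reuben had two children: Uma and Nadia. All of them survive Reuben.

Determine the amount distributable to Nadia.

Nadia receives €18,500.

The entire €37,000 passes to the descendants.
That amount (€37,000) is divided into 2 shares of €18,500: Uma and Nadia each take €18,500.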